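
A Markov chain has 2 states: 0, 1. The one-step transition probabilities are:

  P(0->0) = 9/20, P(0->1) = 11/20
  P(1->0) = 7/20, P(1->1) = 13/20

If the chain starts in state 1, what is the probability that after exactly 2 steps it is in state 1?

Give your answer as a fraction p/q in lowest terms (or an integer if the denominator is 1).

Computing P^2 by repeated multiplication:
P^1 =
  0: [9/20, 11/20]
  1: [7/20, 13/20]
P^2 =
  0: [79/200, 121/200]
  1: [77/200, 123/200]

(P^2)[1 -> 1] = 123/200

Answer: 123/200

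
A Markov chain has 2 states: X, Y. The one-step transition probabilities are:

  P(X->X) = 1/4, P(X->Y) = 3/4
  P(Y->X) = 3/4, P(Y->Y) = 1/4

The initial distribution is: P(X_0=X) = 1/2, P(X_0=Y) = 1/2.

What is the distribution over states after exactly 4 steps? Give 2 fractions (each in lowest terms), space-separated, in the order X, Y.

Answer: 1/2 1/2

Derivation:
Propagating the distribution step by step (d_{t+1} = d_t * P):
d_0 = (X=1/2, Y=1/2)
  d_1[X] = 1/2*1/4 + 1/2*3/4 = 1/2
  d_1[Y] = 1/2*3/4 + 1/2*1/4 = 1/2
d_1 = (X=1/2, Y=1/2)
  d_2[X] = 1/2*1/4 + 1/2*3/4 = 1/2
  d_2[Y] = 1/2*3/4 + 1/2*1/4 = 1/2
d_2 = (X=1/2, Y=1/2)
  d_3[X] = 1/2*1/4 + 1/2*3/4 = 1/2
  d_3[Y] = 1/2*3/4 + 1/2*1/4 = 1/2
d_3 = (X=1/2, Y=1/2)
  d_4[X] = 1/2*1/4 + 1/2*3/4 = 1/2
  d_4[Y] = 1/2*3/4 + 1/2*1/4 = 1/2
d_4 = (X=1/2, Y=1/2)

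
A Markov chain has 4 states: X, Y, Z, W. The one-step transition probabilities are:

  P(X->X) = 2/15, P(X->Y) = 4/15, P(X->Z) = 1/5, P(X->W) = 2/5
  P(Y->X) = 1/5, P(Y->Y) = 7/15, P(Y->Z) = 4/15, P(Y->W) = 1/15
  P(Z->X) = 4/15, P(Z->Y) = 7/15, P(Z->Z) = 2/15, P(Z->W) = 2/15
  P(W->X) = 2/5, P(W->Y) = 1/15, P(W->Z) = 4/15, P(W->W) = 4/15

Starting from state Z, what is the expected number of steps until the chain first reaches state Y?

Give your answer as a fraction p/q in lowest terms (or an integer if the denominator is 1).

Answer: 1065/341

Derivation:
Let h_i = expected steps to first reach Y from state i.
Boundary: h_Y = 0.
First-step equations for the other states:
  h_X = 1 + 2/15*h_X + 4/15*h_Y + 1/5*h_Z + 2/5*h_W
  h_Z = 1 + 4/15*h_X + 7/15*h_Y + 2/15*h_Z + 2/15*h_W
  h_W = 1 + 2/5*h_X + 1/15*h_Y + 4/15*h_Z + 4/15*h_W

Substituting h_Y = 0 and rearranging gives the linear system (I - Q) h = 1:
  [13/15, -1/5, -2/5] . (h_X, h_Z, h_W) = 1
  [-4/15, 13/15, -2/15] . (h_X, h_Z, h_W) = 1
  [-2/5, -4/15, 11/15] . (h_X, h_Z, h_W) = 1

Solving yields:
  h_X = 1380/341
  h_Z = 1065/341
  h_W = 1605/341

Starting state is Z, so the expected hitting time is h_Z = 1065/341.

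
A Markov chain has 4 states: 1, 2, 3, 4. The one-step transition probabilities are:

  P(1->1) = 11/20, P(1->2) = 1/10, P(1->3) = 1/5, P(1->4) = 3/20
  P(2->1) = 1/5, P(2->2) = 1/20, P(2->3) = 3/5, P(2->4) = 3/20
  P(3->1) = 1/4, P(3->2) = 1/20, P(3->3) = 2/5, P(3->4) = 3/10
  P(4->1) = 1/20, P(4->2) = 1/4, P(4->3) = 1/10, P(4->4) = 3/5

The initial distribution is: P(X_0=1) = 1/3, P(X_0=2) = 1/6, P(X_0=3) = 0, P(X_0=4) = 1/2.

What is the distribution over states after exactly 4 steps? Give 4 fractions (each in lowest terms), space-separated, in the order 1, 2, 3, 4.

Answer: 59279/240000 126739/960000 43653/160000 111409/320000

Derivation:
Propagating the distribution step by step (d_{t+1} = d_t * P):
d_0 = (1=1/3, 2=1/6, 3=0, 4=1/2)
  d_1[1] = 1/3*11/20 + 1/6*1/5 + 0*1/4 + 1/2*1/20 = 29/120
  d_1[2] = 1/3*1/10 + 1/6*1/20 + 0*1/20 + 1/2*1/4 = 1/6
  d_1[3] = 1/3*1/5 + 1/6*3/5 + 0*2/5 + 1/2*1/10 = 13/60
  d_1[4] = 1/3*3/20 + 1/6*3/20 + 0*3/10 + 1/2*3/5 = 3/8
d_1 = (1=29/120, 2=1/6, 3=13/60, 4=3/8)
  d_2[1] = 29/120*11/20 + 1/6*1/5 + 13/60*1/4 + 3/8*1/20 = 287/1200
  d_2[2] = 29/120*1/10 + 1/6*1/20 + 13/60*1/20 + 3/8*1/4 = 329/2400
  d_2[3] = 29/120*1/5 + 1/6*3/5 + 13/60*2/5 + 3/8*1/10 = 109/400
  d_2[4] = 29/120*3/20 + 1/6*3/20 + 13/60*3/10 + 3/8*3/5 = 281/800
d_2 = (1=287/1200, 2=329/2400, 3=109/400, 4=281/800)
  d_3[1] = 287/1200*11/20 + 329/2400*1/5 + 109/400*1/4 + 281/800*1/20 = 11743/48000
  d_3[2] = 287/1200*1/10 + 329/2400*1/20 + 109/400*1/20 + 281/800*1/4 = 3173/24000
  d_3[3] = 287/1200*1/5 + 329/2400*3/5 + 109/400*2/5 + 281/800*1/10 = 6581/24000
  d_3[4] = 287/1200*3/20 + 329/2400*3/20 + 109/400*3/10 + 281/800*3/5 = 5583/16000
d_3 = (1=11743/48000, 2=3173/24000, 3=6581/24000, 4=5583/16000)
  d_4[1] = 11743/48000*11/20 + 3173/24000*1/5 + 6581/24000*1/4 + 5583/16000*1/20 = 59279/240000
  d_4[2] = 11743/48000*1/10 + 3173/24000*1/20 + 6581/24000*1/20 + 5583/16000*1/4 = 126739/960000
  d_4[3] = 11743/48000*1/5 + 3173/24000*3/5 + 6581/24000*2/5 + 5583/16000*1/10 = 43653/160000
  d_4[4] = 11743/48000*3/20 + 3173/24000*3/20 + 6581/24000*3/10 + 5583/16000*3/5 = 111409/320000
d_4 = (1=59279/240000, 2=126739/960000, 3=43653/160000, 4=111409/320000)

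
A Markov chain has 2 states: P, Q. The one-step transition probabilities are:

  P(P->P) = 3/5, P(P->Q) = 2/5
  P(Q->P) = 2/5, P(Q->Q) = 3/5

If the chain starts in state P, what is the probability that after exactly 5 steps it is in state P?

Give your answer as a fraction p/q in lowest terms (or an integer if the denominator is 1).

Computing P^5 by repeated multiplication:
P^1 =
  P: [3/5, 2/5]
  Q: [2/5, 3/5]
P^2 =
  P: [13/25, 12/25]
  Q: [12/25, 13/25]
P^3 =
  P: [63/125, 62/125]
  Q: [62/125, 63/125]
P^4 =
  P: [313/625, 312/625]
  Q: [312/625, 313/625]
P^5 =
  P: [1563/3125, 1562/3125]
  Q: [1562/3125, 1563/3125]

(P^5)[P -> P] = 1563/3125

Answer: 1563/3125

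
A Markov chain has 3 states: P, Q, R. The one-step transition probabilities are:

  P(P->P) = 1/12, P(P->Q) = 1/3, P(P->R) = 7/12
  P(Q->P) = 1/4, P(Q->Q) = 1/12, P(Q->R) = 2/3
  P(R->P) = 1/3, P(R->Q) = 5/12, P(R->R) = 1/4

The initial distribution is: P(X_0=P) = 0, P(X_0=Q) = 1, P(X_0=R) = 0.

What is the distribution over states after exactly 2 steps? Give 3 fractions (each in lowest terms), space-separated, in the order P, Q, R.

Propagating the distribution step by step (d_{t+1} = d_t * P):
d_0 = (P=0, Q=1, R=0)
  d_1[P] = 0*1/12 + 1*1/4 + 0*1/3 = 1/4
  d_1[Q] = 0*1/3 + 1*1/12 + 0*5/12 = 1/12
  d_1[R] = 0*7/12 + 1*2/3 + 0*1/4 = 2/3
d_1 = (P=1/4, Q=1/12, R=2/3)
  d_2[P] = 1/4*1/12 + 1/12*1/4 + 2/3*1/3 = 19/72
  d_2[Q] = 1/4*1/3 + 1/12*1/12 + 2/3*5/12 = 53/144
  d_2[R] = 1/4*7/12 + 1/12*2/3 + 2/3*1/4 = 53/144
d_2 = (P=19/72, Q=53/144, R=53/144)

Answer: 19/72 53/144 53/144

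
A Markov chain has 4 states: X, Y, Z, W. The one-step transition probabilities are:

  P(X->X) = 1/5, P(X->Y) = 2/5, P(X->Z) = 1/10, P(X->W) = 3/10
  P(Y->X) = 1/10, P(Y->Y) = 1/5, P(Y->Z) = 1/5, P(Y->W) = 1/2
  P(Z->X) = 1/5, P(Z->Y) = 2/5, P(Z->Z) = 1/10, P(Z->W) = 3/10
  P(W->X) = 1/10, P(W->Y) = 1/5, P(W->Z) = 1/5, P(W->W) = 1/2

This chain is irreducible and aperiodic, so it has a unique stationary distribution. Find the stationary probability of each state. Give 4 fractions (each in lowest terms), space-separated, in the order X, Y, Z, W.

The stationary distribution satisfies pi = pi * P, i.e.:
  pi_X = 1/5*pi_X + 1/10*pi_Y + 1/5*pi_Z + 1/10*pi_W
  pi_Y = 2/5*pi_X + 1/5*pi_Y + 2/5*pi_Z + 1/5*pi_W
  pi_Z = 1/10*pi_X + 1/5*pi_Y + 1/10*pi_Z + 1/5*pi_W
  pi_W = 3/10*pi_X + 1/2*pi_Y + 3/10*pi_Z + 1/2*pi_W
with normalization: pi_X + pi_Y + pi_Z + pi_W = 1.

Using the first 3 balance equations plus normalization, the linear system A*pi = b is:
  [-4/5, 1/10, 1/5, 1/10] . pi = 0
  [2/5, -4/5, 2/5, 1/5] . pi = 0
  [1/10, 1/5, -9/10, 1/5] . pi = 0
  [1, 1, 1, 1] . pi = 1

Solving yields:
  pi_X = 13/100
  pi_Y = 13/50
  pi_Z = 17/100
  pi_W = 11/25

Verification (pi * P):
  13/100*1/5 + 13/50*1/10 + 17/100*1/5 + 11/25*1/10 = 13/100 = pi_X  (ok)
  13/100*2/5 + 13/50*1/5 + 17/100*2/5 + 11/25*1/5 = 13/50 = pi_Y  (ok)
  13/100*1/10 + 13/50*1/5 + 17/100*1/10 + 11/25*1/5 = 17/100 = pi_Z  (ok)
  13/100*3/10 + 13/50*1/2 + 17/100*3/10 + 11/25*1/2 = 11/25 = pi_W  (ok)

Answer: 13/100 13/50 17/100 11/25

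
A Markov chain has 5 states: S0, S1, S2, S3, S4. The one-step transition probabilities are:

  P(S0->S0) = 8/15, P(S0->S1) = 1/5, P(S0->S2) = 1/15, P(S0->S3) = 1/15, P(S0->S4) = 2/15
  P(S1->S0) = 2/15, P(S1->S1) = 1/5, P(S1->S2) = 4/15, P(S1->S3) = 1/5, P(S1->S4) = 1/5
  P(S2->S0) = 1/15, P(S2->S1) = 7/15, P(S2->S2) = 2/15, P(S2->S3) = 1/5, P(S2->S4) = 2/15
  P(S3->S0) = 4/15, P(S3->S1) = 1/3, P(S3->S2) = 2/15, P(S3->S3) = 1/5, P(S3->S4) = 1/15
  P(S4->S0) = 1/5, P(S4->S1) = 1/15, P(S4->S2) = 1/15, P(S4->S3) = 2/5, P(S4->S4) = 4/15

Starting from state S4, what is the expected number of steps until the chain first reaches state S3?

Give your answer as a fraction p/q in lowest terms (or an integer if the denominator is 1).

Let h_i = expected steps to first reach S3 from state i.
Boundary: h_S3 = 0.
First-step equations for the other states:
  h_S0 = 1 + 8/15*h_S0 + 1/5*h_S1 + 1/15*h_S2 + 1/15*h_S3 + 2/15*h_S4
  h_S1 = 1 + 2/15*h_S0 + 1/5*h_S1 + 4/15*h_S2 + 1/5*h_S3 + 1/5*h_S4
  h_S2 = 1 + 1/15*h_S0 + 7/15*h_S1 + 2/15*h_S2 + 1/5*h_S3 + 2/15*h_S4
  h_S4 = 1 + 1/5*h_S0 + 1/15*h_S1 + 1/15*h_S2 + 2/5*h_S3 + 4/15*h_S4

Substituting h_S3 = 0 and rearranging gives the linear system (I - Q) h = 1:
  [7/15, -1/5, -1/15, -2/15] . (h_S0, h_S1, h_S2, h_S4) = 1
  [-2/15, 4/5, -4/15, -1/5] . (h_S0, h_S1, h_S2, h_S4) = 1
  [-1/15, -7/15, 13/15, -2/15] . (h_S0, h_S1, h_S2, h_S4) = 1
  [-1/5, -1/15, -1/15, 11/15] . (h_S0, h_S1, h_S2, h_S4) = 1

Solving yields:
  h_S0 = 3903/650
  h_S1 = 627/130
  h_S2 = 1563/325
  h_S4 = 252/65

Starting state is S4, so the expected hitting time is h_S4 = 252/65.

Answer: 252/65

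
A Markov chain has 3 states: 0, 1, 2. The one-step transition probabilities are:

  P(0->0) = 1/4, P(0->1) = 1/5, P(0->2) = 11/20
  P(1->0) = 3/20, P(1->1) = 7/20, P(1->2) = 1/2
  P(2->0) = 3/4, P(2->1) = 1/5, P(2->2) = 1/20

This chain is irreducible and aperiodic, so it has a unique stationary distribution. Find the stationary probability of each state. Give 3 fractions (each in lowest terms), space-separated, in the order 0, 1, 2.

Answer: 69/170 4/17 61/170

Derivation:
The stationary distribution satisfies pi = pi * P, i.e.:
  pi_0 = 1/4*pi_0 + 3/20*pi_1 + 3/4*pi_2
  pi_1 = 1/5*pi_0 + 7/20*pi_1 + 1/5*pi_2
  pi_2 = 11/20*pi_0 + 1/2*pi_1 + 1/20*pi_2
with normalization: pi_0 + pi_1 + pi_2 = 1.

Using the first 2 balance equations plus normalization, the linear system A*pi = b is:
  [-3/4, 3/20, 3/4] . pi = 0
  [1/5, -13/20, 1/5] . pi = 0
  [1, 1, 1] . pi = 1

Solving yields:
  pi_0 = 69/170
  pi_1 = 4/17
  pi_2 = 61/170

Verification (pi * P):
  69/170*1/4 + 4/17*3/20 + 61/170*3/4 = 69/170 = pi_0  (ok)
  69/170*1/5 + 4/17*7/20 + 61/170*1/5 = 4/17 = pi_1  (ok)
  69/170*11/20 + 4/17*1/2 + 61/170*1/20 = 61/170 = pi_2  (ok)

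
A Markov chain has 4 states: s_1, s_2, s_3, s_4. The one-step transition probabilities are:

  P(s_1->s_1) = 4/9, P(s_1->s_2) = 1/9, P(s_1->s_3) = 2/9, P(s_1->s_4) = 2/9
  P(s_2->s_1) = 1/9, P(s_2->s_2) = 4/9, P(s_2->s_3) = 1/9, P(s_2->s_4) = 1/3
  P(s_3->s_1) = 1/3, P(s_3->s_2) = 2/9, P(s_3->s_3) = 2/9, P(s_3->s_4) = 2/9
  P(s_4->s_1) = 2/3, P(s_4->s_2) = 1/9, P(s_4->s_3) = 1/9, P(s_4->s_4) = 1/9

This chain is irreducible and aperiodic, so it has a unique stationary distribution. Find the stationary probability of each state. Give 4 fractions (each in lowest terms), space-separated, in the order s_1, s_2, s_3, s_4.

Answer: 225/551 108/551 97/551 121/551

Derivation:
The stationary distribution satisfies pi = pi * P, i.e.:
  pi_s_1 = 4/9*pi_s_1 + 1/9*pi_s_2 + 1/3*pi_s_3 + 2/3*pi_s_4
  pi_s_2 = 1/9*pi_s_1 + 4/9*pi_s_2 + 2/9*pi_s_3 + 1/9*pi_s_4
  pi_s_3 = 2/9*pi_s_1 + 1/9*pi_s_2 + 2/9*pi_s_3 + 1/9*pi_s_4
  pi_s_4 = 2/9*pi_s_1 + 1/3*pi_s_2 + 2/9*pi_s_3 + 1/9*pi_s_4
with normalization: pi_s_1 + pi_s_2 + pi_s_3 + pi_s_4 = 1.

Using the first 3 balance equations plus normalization, the linear system A*pi = b is:
  [-5/9, 1/9, 1/3, 2/3] . pi = 0
  [1/9, -5/9, 2/9, 1/9] . pi = 0
  [2/9, 1/9, -7/9, 1/9] . pi = 0
  [1, 1, 1, 1] . pi = 1

Solving yields:
  pi_s_1 = 225/551
  pi_s_2 = 108/551
  pi_s_3 = 97/551
  pi_s_4 = 121/551

Verification (pi * P):
  225/551*4/9 + 108/551*1/9 + 97/551*1/3 + 121/551*2/3 = 225/551 = pi_s_1  (ok)
  225/551*1/9 + 108/551*4/9 + 97/551*2/9 + 121/551*1/9 = 108/551 = pi_s_2  (ok)
  225/551*2/9 + 108/551*1/9 + 97/551*2/9 + 121/551*1/9 = 97/551 = pi_s_3  (ok)
  225/551*2/9 + 108/551*1/3 + 97/551*2/9 + 121/551*1/9 = 121/551 = pi_s_4  (ok)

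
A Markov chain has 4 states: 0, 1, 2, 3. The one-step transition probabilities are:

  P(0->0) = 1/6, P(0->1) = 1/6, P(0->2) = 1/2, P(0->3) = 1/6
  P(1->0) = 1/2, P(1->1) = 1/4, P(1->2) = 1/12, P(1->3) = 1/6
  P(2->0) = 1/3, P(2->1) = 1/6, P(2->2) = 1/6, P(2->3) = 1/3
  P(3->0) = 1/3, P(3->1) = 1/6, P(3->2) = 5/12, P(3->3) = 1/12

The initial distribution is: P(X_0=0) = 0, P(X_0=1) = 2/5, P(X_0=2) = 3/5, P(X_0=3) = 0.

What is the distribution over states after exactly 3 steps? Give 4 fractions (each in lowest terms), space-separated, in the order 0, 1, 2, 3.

Answer: 113/360 131/720 211/720 19/90

Derivation:
Propagating the distribution step by step (d_{t+1} = d_t * P):
d_0 = (0=0, 1=2/5, 2=3/5, 3=0)
  d_1[0] = 0*1/6 + 2/5*1/2 + 3/5*1/3 + 0*1/3 = 2/5
  d_1[1] = 0*1/6 + 2/5*1/4 + 3/5*1/6 + 0*1/6 = 1/5
  d_1[2] = 0*1/2 + 2/5*1/12 + 3/5*1/6 + 0*5/12 = 2/15
  d_1[3] = 0*1/6 + 2/5*1/6 + 3/5*1/3 + 0*1/12 = 4/15
d_1 = (0=2/5, 1=1/5, 2=2/15, 3=4/15)
  d_2[0] = 2/5*1/6 + 1/5*1/2 + 2/15*1/3 + 4/15*1/3 = 3/10
  d_2[1] = 2/5*1/6 + 1/5*1/4 + 2/15*1/6 + 4/15*1/6 = 11/60
  d_2[2] = 2/5*1/2 + 1/5*1/12 + 2/15*1/6 + 4/15*5/12 = 7/20
  d_2[3] = 2/5*1/6 + 1/5*1/6 + 2/15*1/3 + 4/15*1/12 = 1/6
d_2 = (0=3/10, 1=11/60, 2=7/20, 3=1/6)
  d_3[0] = 3/10*1/6 + 11/60*1/2 + 7/20*1/3 + 1/6*1/3 = 113/360
  d_3[1] = 3/10*1/6 + 11/60*1/4 + 7/20*1/6 + 1/6*1/6 = 131/720
  d_3[2] = 3/10*1/2 + 11/60*1/12 + 7/20*1/6 + 1/6*5/12 = 211/720
  d_3[3] = 3/10*1/6 + 11/60*1/6 + 7/20*1/3 + 1/6*1/12 = 19/90
d_3 = (0=113/360, 1=131/720, 2=211/720, 3=19/90)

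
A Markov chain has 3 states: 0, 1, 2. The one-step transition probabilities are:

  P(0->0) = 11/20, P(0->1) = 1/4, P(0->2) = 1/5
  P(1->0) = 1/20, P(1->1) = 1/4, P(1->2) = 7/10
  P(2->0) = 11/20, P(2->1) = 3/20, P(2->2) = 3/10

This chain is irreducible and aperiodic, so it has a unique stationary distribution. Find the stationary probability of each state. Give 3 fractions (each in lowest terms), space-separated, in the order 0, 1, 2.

The stationary distribution satisfies pi = pi * P, i.e.:
  pi_0 = 11/20*pi_0 + 1/20*pi_1 + 11/20*pi_2
  pi_1 = 1/4*pi_0 + 1/4*pi_1 + 3/20*pi_2
  pi_2 = 1/5*pi_0 + 7/10*pi_1 + 3/10*pi_2
with normalization: pi_0 + pi_1 + pi_2 = 1.

Using the first 2 balance equations plus normalization, the linear system A*pi = b is:
  [-9/20, 1/20, 11/20] . pi = 0
  [1/4, -3/4, 3/20] . pi = 0
  [1, 1, 1] . pi = 1

Solving yields:
  pi_0 = 42/95
  pi_1 = 41/190
  pi_2 = 13/38

Verification (pi * P):
  42/95*11/20 + 41/190*1/20 + 13/38*11/20 = 42/95 = pi_0  (ok)
  42/95*1/4 + 41/190*1/4 + 13/38*3/20 = 41/190 = pi_1  (ok)
  42/95*1/5 + 41/190*7/10 + 13/38*3/10 = 13/38 = pi_2  (ok)

Answer: 42/95 41/190 13/38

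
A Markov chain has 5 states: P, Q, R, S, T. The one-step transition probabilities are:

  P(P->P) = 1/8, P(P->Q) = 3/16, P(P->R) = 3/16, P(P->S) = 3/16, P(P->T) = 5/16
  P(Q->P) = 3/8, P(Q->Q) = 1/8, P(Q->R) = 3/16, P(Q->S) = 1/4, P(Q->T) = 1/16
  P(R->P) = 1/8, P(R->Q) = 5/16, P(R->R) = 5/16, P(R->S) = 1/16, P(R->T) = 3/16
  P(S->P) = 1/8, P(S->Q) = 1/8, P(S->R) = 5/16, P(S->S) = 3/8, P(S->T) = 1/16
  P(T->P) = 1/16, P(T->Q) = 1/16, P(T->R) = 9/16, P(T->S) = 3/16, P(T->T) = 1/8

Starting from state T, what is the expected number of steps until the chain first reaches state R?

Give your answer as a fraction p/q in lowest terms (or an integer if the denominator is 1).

Answer: 22224/9401

Derivation:
Let h_i = expected steps to first reach R from state i.
Boundary: h_R = 0.
First-step equations for the other states:
  h_P = 1 + 1/8*h_P + 3/16*h_Q + 3/16*h_R + 3/16*h_S + 5/16*h_T
  h_Q = 1 + 3/8*h_P + 1/8*h_Q + 3/16*h_R + 1/4*h_S + 1/16*h_T
  h_S = 1 + 1/8*h_P + 1/8*h_Q + 5/16*h_R + 3/8*h_S + 1/16*h_T
  h_T = 1 + 1/16*h_P + 1/16*h_Q + 9/16*h_R + 3/16*h_S + 1/8*h_T

Substituting h_R = 0 and rearranging gives the linear system (I - Q) h = 1:
  [7/8, -3/16, -3/16, -5/16] . (h_P, h_Q, h_S, h_T) = 1
  [-3/8, 7/8, -1/4, -1/16] . (h_P, h_Q, h_S, h_T) = 1
  [-1/8, -1/8, 5/8, -1/16] . (h_P, h_Q, h_S, h_T) = 1
  [-1/16, -1/16, -3/16, 7/8] . (h_P, h_Q, h_S, h_T) = 1

Solving yields:
  h_P = 32848/9401
  h_Q = 35232/9401
  h_S = 30880/9401
  h_T = 22224/9401

Starting state is T, so the expected hitting time is h_T = 22224/9401.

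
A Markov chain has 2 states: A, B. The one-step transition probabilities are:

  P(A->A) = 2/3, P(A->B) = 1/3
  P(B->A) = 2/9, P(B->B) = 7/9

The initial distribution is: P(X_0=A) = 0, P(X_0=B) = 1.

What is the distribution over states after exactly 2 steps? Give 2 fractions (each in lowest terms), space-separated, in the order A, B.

Answer: 26/81 55/81

Derivation:
Propagating the distribution step by step (d_{t+1} = d_t * P):
d_0 = (A=0, B=1)
  d_1[A] = 0*2/3 + 1*2/9 = 2/9
  d_1[B] = 0*1/3 + 1*7/9 = 7/9
d_1 = (A=2/9, B=7/9)
  d_2[A] = 2/9*2/3 + 7/9*2/9 = 26/81
  d_2[B] = 2/9*1/3 + 7/9*7/9 = 55/81
d_2 = (A=26/81, B=55/81)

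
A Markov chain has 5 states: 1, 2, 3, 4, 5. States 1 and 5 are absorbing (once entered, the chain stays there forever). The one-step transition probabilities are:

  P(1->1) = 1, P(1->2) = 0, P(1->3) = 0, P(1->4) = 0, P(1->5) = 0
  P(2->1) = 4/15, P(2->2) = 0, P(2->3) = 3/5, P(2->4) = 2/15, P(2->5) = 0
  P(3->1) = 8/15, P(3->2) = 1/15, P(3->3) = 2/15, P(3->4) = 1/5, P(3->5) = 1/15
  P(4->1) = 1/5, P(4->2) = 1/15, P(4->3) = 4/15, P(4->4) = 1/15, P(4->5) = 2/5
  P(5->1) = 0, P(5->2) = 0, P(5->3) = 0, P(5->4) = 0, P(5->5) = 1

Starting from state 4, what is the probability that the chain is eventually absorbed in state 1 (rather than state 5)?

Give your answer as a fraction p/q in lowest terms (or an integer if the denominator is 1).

Answer: 1178/2363

Derivation:
Let a_i = P(absorbed in 1 | start in state i).
Boundary conditions: a_1 = 1, a_5 = 0.
For each transient state i, a_i = sum_j P(i->j) * a_j:
  a_2 = 4/15*a_1 + 0*a_2 + 3/5*a_3 + 2/15*a_4 + 0*a_5
  a_3 = 8/15*a_1 + 1/15*a_2 + 2/15*a_3 + 1/5*a_4 + 1/15*a_5
  a_4 = 1/5*a_1 + 1/15*a_2 + 4/15*a_3 + 1/15*a_4 + 2/5*a_5

Substituting a_1 = 1 and a_5 = 0, rearrange to (I - Q) a = r where r[i] = P(i -> 1):
  [1, -3/5, -2/15] . (a_2, a_3, a_4) = 4/15
  [-1/15, 13/15, -1/5] . (a_2, a_3, a_4) = 8/15
  [-1/15, -4/15, 14/15] . (a_2, a_3, a_4) = 1/5

Solving yields:
  a_2 = 1911/2363
  a_3 = 1873/2363
  a_4 = 1178/2363

Starting state is 4, so the absorption probability is a_4 = 1178/2363.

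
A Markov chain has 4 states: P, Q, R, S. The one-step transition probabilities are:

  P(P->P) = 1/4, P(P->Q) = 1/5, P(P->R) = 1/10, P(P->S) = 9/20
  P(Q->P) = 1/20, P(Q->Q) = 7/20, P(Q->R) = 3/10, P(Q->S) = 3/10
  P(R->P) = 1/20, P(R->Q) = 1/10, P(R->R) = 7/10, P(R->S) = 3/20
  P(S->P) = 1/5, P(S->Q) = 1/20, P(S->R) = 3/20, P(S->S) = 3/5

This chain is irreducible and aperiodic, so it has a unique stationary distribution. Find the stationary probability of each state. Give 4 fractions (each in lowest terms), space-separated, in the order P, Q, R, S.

Answer: 107/800 151/1200 173/480 19/50

Derivation:
The stationary distribution satisfies pi = pi * P, i.e.:
  pi_P = 1/4*pi_P + 1/20*pi_Q + 1/20*pi_R + 1/5*pi_S
  pi_Q = 1/5*pi_P + 7/20*pi_Q + 1/10*pi_R + 1/20*pi_S
  pi_R = 1/10*pi_P + 3/10*pi_Q + 7/10*pi_R + 3/20*pi_S
  pi_S = 9/20*pi_P + 3/10*pi_Q + 3/20*pi_R + 3/5*pi_S
with normalization: pi_P + pi_Q + pi_R + pi_S = 1.

Using the first 3 balance equations plus normalization, the linear system A*pi = b is:
  [-3/4, 1/20, 1/20, 1/5] . pi = 0
  [1/5, -13/20, 1/10, 1/20] . pi = 0
  [1/10, 3/10, -3/10, 3/20] . pi = 0
  [1, 1, 1, 1] . pi = 1

Solving yields:
  pi_P = 107/800
  pi_Q = 151/1200
  pi_R = 173/480
  pi_S = 19/50

Verification (pi * P):
  107/800*1/4 + 151/1200*1/20 + 173/480*1/20 + 19/50*1/5 = 107/800 = pi_P  (ok)
  107/800*1/5 + 151/1200*7/20 + 173/480*1/10 + 19/50*1/20 = 151/1200 = pi_Q  (ok)
  107/800*1/10 + 151/1200*3/10 + 173/480*7/10 + 19/50*3/20 = 173/480 = pi_R  (ok)
  107/800*9/20 + 151/1200*3/10 + 173/480*3/20 + 19/50*3/5 = 19/50 = pi_S  (ok)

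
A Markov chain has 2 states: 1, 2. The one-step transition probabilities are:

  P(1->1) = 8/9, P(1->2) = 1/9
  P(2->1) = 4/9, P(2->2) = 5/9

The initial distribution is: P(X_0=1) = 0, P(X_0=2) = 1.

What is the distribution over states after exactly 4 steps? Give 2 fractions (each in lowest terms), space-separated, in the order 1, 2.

Propagating the distribution step by step (d_{t+1} = d_t * P):
d_0 = (1=0, 2=1)
  d_1[1] = 0*8/9 + 1*4/9 = 4/9
  d_1[2] = 0*1/9 + 1*5/9 = 5/9
d_1 = (1=4/9, 2=5/9)
  d_2[1] = 4/9*8/9 + 5/9*4/9 = 52/81
  d_2[2] = 4/9*1/9 + 5/9*5/9 = 29/81
d_2 = (1=52/81, 2=29/81)
  d_3[1] = 52/81*8/9 + 29/81*4/9 = 532/729
  d_3[2] = 52/81*1/9 + 29/81*5/9 = 197/729
d_3 = (1=532/729, 2=197/729)
  d_4[1] = 532/729*8/9 + 197/729*4/9 = 5044/6561
  d_4[2] = 532/729*1/9 + 197/729*5/9 = 1517/6561
d_4 = (1=5044/6561, 2=1517/6561)

Answer: 5044/6561 1517/6561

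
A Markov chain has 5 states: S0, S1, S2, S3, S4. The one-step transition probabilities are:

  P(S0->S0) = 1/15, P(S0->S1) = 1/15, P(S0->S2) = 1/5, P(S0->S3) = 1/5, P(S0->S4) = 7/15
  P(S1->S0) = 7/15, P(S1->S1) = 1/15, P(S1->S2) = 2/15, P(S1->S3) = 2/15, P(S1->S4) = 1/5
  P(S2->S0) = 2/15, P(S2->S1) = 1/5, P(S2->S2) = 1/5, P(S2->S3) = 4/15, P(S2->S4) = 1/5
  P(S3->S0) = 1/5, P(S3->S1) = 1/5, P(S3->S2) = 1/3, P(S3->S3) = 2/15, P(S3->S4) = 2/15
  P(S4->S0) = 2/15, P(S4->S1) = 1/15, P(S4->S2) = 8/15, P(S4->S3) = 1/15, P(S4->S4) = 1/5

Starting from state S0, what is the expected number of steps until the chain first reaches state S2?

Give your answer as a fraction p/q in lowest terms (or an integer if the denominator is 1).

Answer: 11080/3519

Derivation:
Let h_i = expected steps to first reach S2 from state i.
Boundary: h_S2 = 0.
First-step equations for the other states:
  h_S0 = 1 + 1/15*h_S0 + 1/15*h_S1 + 1/5*h_S2 + 1/5*h_S3 + 7/15*h_S4
  h_S1 = 1 + 7/15*h_S0 + 1/15*h_S1 + 2/15*h_S2 + 2/15*h_S3 + 1/5*h_S4
  h_S3 = 1 + 1/5*h_S0 + 1/5*h_S1 + 1/3*h_S2 + 2/15*h_S3 + 2/15*h_S4
  h_S4 = 1 + 2/15*h_S0 + 1/15*h_S1 + 8/15*h_S2 + 1/15*h_S3 + 1/5*h_S4

Substituting h_S2 = 0 and rearranging gives the linear system (I - Q) h = 1:
  [14/15, -1/15, -1/5, -7/15] . (h_S0, h_S1, h_S3, h_S4) = 1
  [-7/15, 14/15, -2/15, -1/5] . (h_S0, h_S1, h_S3, h_S4) = 1
  [-1/5, -1/5, 13/15, -2/15] . (h_S0, h_S1, h_S3, h_S4) = 1
  [-2/15, -1/15, -1/15, 4/5] . (h_S0, h_S1, h_S3, h_S4) = 1

Solving yields:
  h_S0 = 11080/3519
  h_S1 = 8405/2346
  h_S3 = 21575/7038
  h_S4 = 8195/3519

Starting state is S0, so the expected hitting time is h_S0 = 11080/3519.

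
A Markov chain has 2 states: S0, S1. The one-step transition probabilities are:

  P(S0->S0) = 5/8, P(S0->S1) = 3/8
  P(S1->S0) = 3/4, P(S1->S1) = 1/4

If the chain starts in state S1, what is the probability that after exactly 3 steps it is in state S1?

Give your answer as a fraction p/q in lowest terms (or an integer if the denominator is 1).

Answer: 85/256

Derivation:
Computing P^3 by repeated multiplication:
P^1 =
  S0: [5/8, 3/8]
  S1: [3/4, 1/4]
P^2 =
  S0: [43/64, 21/64]
  S1: [21/32, 11/32]
P^3 =
  S0: [341/512, 171/512]
  S1: [171/256, 85/256]

(P^3)[S1 -> S1] = 85/256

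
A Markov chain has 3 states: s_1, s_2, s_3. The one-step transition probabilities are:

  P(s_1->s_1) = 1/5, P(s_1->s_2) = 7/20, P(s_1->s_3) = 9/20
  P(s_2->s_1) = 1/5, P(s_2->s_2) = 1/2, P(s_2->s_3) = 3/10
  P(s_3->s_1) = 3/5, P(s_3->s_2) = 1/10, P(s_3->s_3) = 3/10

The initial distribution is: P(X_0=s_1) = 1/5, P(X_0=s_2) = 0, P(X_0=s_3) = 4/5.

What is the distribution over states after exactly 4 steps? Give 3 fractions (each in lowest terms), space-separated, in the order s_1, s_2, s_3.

Propagating the distribution step by step (d_{t+1} = d_t * P):
d_0 = (s_1=1/5, s_2=0, s_3=4/5)
  d_1[s_1] = 1/5*1/5 + 0*1/5 + 4/5*3/5 = 13/25
  d_1[s_2] = 1/5*7/20 + 0*1/2 + 4/5*1/10 = 3/20
  d_1[s_3] = 1/5*9/20 + 0*3/10 + 4/5*3/10 = 33/100
d_1 = (s_1=13/25, s_2=3/20, s_3=33/100)
  d_2[s_1] = 13/25*1/5 + 3/20*1/5 + 33/100*3/5 = 83/250
  d_2[s_2] = 13/25*7/20 + 3/20*1/2 + 33/100*1/10 = 29/100
  d_2[s_3] = 13/25*9/20 + 3/20*3/10 + 33/100*3/10 = 189/500
d_2 = (s_1=83/250, s_2=29/100, s_3=189/500)
  d_3[s_1] = 83/250*1/5 + 29/100*1/5 + 189/500*3/5 = 439/1250
  d_3[s_2] = 83/250*7/20 + 29/100*1/2 + 189/500*1/10 = 299/1000
  d_3[s_3] = 83/250*9/20 + 29/100*3/10 + 189/500*3/10 = 1749/5000
d_3 = (s_1=439/1250, s_2=299/1000, s_3=1749/5000)
  d_4[s_1] = 439/1250*1/5 + 299/1000*1/5 + 1749/5000*3/5 = 4249/12500
  d_4[s_2] = 439/1250*7/20 + 299/1000*1/2 + 1749/5000*1/10 = 1537/5000
  d_4[s_3] = 439/1250*9/20 + 299/1000*3/10 + 1749/5000*3/10 = 8817/25000
d_4 = (s_1=4249/12500, s_2=1537/5000, s_3=8817/25000)

Answer: 4249/12500 1537/5000 8817/25000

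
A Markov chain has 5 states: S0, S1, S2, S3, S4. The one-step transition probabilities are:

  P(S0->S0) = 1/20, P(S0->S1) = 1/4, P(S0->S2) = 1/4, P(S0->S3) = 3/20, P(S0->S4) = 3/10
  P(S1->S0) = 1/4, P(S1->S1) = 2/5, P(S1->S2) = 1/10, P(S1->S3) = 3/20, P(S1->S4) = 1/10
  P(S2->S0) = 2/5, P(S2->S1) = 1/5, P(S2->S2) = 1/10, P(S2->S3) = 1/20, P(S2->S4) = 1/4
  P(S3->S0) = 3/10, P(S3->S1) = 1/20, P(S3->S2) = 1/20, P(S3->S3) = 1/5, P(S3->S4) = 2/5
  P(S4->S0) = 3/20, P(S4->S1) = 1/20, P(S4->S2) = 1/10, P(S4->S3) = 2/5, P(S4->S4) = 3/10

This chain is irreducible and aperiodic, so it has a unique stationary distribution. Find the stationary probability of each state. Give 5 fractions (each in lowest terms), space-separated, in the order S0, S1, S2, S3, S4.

The stationary distribution satisfies pi = pi * P, i.e.:
  pi_S0 = 1/20*pi_S0 + 1/4*pi_S1 + 2/5*pi_S2 + 3/10*pi_S3 + 3/20*pi_S4
  pi_S1 = 1/4*pi_S0 + 2/5*pi_S1 + 1/5*pi_S2 + 1/20*pi_S3 + 1/20*pi_S4
  pi_S2 = 1/4*pi_S0 + 1/10*pi_S1 + 1/10*pi_S2 + 1/20*pi_S3 + 1/10*pi_S4
  pi_S3 = 3/20*pi_S0 + 3/20*pi_S1 + 1/20*pi_S2 + 1/5*pi_S3 + 2/5*pi_S4
  pi_S4 = 3/10*pi_S0 + 1/10*pi_S1 + 1/4*pi_S2 + 2/5*pi_S3 + 3/10*pi_S4
with normalization: pi_S0 + pi_S1 + pi_S2 + pi_S3 + pi_S4 = 1.

Using the first 4 balance equations plus normalization, the linear system A*pi = b is:
  [-19/20, 1/4, 2/5, 3/10, 3/20] . pi = 0
  [1/4, -3/5, 1/5, 1/20, 1/20] . pi = 0
  [1/4, 1/10, -9/10, 1/20, 1/10] . pi = 0
  [3/20, 3/20, 1/20, -4/5, 2/5] . pi = 0
  [1, 1, 1, 1, 1] . pi = 1

Solving yields:
  pi_S0 = 27517/131651
  pi_S1 = 22251/131651
  pi_S2 = 15848/131651
  pi_S3 = 28893/131651
  pi_S4 = 37142/131651

Verification (pi * P):
  27517/131651*1/20 + 22251/131651*1/4 + 15848/131651*2/5 + 28893/131651*3/10 + 37142/131651*3/20 = 27517/131651 = pi_S0  (ok)
  27517/131651*1/4 + 22251/131651*2/5 + 15848/131651*1/5 + 28893/131651*1/20 + 37142/131651*1/20 = 22251/131651 = pi_S1  (ok)
  27517/131651*1/4 + 22251/131651*1/10 + 15848/131651*1/10 + 28893/131651*1/20 + 37142/131651*1/10 = 15848/131651 = pi_S2  (ok)
  27517/131651*3/20 + 22251/131651*3/20 + 15848/131651*1/20 + 28893/131651*1/5 + 37142/131651*2/5 = 28893/131651 = pi_S3  (ok)
  27517/131651*3/10 + 22251/131651*1/10 + 15848/131651*1/4 + 28893/131651*2/5 + 37142/131651*3/10 = 37142/131651 = pi_S4  (ok)

Answer: 27517/131651 22251/131651 15848/131651 28893/131651 37142/131651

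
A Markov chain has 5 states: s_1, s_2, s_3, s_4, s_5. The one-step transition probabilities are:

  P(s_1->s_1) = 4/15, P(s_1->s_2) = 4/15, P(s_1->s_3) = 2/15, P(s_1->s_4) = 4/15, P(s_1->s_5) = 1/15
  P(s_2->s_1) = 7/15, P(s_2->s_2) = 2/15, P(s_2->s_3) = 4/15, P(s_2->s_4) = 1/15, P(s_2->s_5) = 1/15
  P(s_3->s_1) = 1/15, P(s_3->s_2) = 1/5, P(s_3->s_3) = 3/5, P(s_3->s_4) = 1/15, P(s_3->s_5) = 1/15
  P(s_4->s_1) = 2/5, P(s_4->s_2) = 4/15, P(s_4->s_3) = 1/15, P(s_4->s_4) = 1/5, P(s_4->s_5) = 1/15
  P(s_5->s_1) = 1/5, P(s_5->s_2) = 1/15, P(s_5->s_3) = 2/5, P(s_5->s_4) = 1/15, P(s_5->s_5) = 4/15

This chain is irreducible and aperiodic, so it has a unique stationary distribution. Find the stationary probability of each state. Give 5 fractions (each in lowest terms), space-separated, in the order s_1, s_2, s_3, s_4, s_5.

Answer: 1649/6480 2611/12960 4213/12960 293/2160 1/12

Derivation:
The stationary distribution satisfies pi = pi * P, i.e.:
  pi_s_1 = 4/15*pi_s_1 + 7/15*pi_s_2 + 1/15*pi_s_3 + 2/5*pi_s_4 + 1/5*pi_s_5
  pi_s_2 = 4/15*pi_s_1 + 2/15*pi_s_2 + 1/5*pi_s_3 + 4/15*pi_s_4 + 1/15*pi_s_5
  pi_s_3 = 2/15*pi_s_1 + 4/15*pi_s_2 + 3/5*pi_s_3 + 1/15*pi_s_4 + 2/5*pi_s_5
  pi_s_4 = 4/15*pi_s_1 + 1/15*pi_s_2 + 1/15*pi_s_3 + 1/5*pi_s_4 + 1/15*pi_s_5
  pi_s_5 = 1/15*pi_s_1 + 1/15*pi_s_2 + 1/15*pi_s_3 + 1/15*pi_s_4 + 4/15*pi_s_5
with normalization: pi_s_1 + pi_s_2 + pi_s_3 + pi_s_4 + pi_s_5 = 1.

Using the first 4 balance equations plus normalization, the linear system A*pi = b is:
  [-11/15, 7/15, 1/15, 2/5, 1/5] . pi = 0
  [4/15, -13/15, 1/5, 4/15, 1/15] . pi = 0
  [2/15, 4/15, -2/5, 1/15, 2/5] . pi = 0
  [4/15, 1/15, 1/15, -4/5, 1/15] . pi = 0
  [1, 1, 1, 1, 1] . pi = 1

Solving yields:
  pi_s_1 = 1649/6480
  pi_s_2 = 2611/12960
  pi_s_3 = 4213/12960
  pi_s_4 = 293/2160
  pi_s_5 = 1/12

Verification (pi * P):
  1649/6480*4/15 + 2611/12960*7/15 + 4213/12960*1/15 + 293/2160*2/5 + 1/12*1/5 = 1649/6480 = pi_s_1  (ok)
  1649/6480*4/15 + 2611/12960*2/15 + 4213/12960*1/5 + 293/2160*4/15 + 1/12*1/15 = 2611/12960 = pi_s_2  (ok)
  1649/6480*2/15 + 2611/12960*4/15 + 4213/12960*3/5 + 293/2160*1/15 + 1/12*2/5 = 4213/12960 = pi_s_3  (ok)
  1649/6480*4/15 + 2611/12960*1/15 + 4213/12960*1/15 + 293/2160*1/5 + 1/12*1/15 = 293/2160 = pi_s_4  (ok)
  1649/6480*1/15 + 2611/12960*1/15 + 4213/12960*1/15 + 293/2160*1/15 + 1/12*4/15 = 1/12 = pi_s_5  (ok)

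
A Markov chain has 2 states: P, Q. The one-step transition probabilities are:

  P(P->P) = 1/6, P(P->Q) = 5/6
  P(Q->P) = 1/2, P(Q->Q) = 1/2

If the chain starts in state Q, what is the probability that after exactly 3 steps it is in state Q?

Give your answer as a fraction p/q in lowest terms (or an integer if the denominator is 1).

Computing P^3 by repeated multiplication:
P^1 =
  P: [1/6, 5/6]
  Q: [1/2, 1/2]
P^2 =
  P: [4/9, 5/9]
  Q: [1/3, 2/3]
P^3 =
  P: [19/54, 35/54]
  Q: [7/18, 11/18]

(P^3)[Q -> Q] = 11/18

Answer: 11/18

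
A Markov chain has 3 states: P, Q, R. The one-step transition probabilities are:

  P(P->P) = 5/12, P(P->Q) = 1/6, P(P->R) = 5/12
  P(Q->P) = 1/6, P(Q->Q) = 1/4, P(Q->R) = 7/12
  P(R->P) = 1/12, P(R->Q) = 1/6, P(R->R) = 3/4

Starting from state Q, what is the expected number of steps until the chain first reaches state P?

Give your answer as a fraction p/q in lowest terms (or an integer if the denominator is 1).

Let h_i = expected steps to first reach P from state i.
Boundary: h_P = 0.
First-step equations for the other states:
  h_Q = 1 + 1/6*h_P + 1/4*h_Q + 7/12*h_R
  h_R = 1 + 1/12*h_P + 1/6*h_Q + 3/4*h_R

Substituting h_P = 0 and rearranging gives the linear system (I - Q) h = 1:
  [3/4, -7/12] . (h_Q, h_R) = 1
  [-1/6, 1/4] . (h_Q, h_R) = 1

Solving yields:
  h_Q = 120/13
  h_R = 132/13

Starting state is Q, so the expected hitting time is h_Q = 120/13.

Answer: 120/13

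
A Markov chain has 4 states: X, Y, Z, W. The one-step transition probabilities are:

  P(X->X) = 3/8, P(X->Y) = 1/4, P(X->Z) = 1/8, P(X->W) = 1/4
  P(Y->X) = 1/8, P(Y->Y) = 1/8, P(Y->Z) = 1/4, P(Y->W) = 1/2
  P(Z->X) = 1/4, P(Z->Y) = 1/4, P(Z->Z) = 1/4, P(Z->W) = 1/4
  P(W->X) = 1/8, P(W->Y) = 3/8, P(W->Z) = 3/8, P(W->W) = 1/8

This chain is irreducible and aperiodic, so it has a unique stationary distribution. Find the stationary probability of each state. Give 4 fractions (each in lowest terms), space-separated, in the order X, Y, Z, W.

Answer: 116/553 20/79 143/553 22/79

Derivation:
The stationary distribution satisfies pi = pi * P, i.e.:
  pi_X = 3/8*pi_X + 1/8*pi_Y + 1/4*pi_Z + 1/8*pi_W
  pi_Y = 1/4*pi_X + 1/8*pi_Y + 1/4*pi_Z + 3/8*pi_W
  pi_Z = 1/8*pi_X + 1/4*pi_Y + 1/4*pi_Z + 3/8*pi_W
  pi_W = 1/4*pi_X + 1/2*pi_Y + 1/4*pi_Z + 1/8*pi_W
with normalization: pi_X + pi_Y + pi_Z + pi_W = 1.

Using the first 3 balance equations plus normalization, the linear system A*pi = b is:
  [-5/8, 1/8, 1/4, 1/8] . pi = 0
  [1/4, -7/8, 1/4, 3/8] . pi = 0
  [1/8, 1/4, -3/4, 3/8] . pi = 0
  [1, 1, 1, 1] . pi = 1

Solving yields:
  pi_X = 116/553
  pi_Y = 20/79
  pi_Z = 143/553
  pi_W = 22/79

Verification (pi * P):
  116/553*3/8 + 20/79*1/8 + 143/553*1/4 + 22/79*1/8 = 116/553 = pi_X  (ok)
  116/553*1/4 + 20/79*1/8 + 143/553*1/4 + 22/79*3/8 = 20/79 = pi_Y  (ok)
  116/553*1/8 + 20/79*1/4 + 143/553*1/4 + 22/79*3/8 = 143/553 = pi_Z  (ok)
  116/553*1/4 + 20/79*1/2 + 143/553*1/4 + 22/79*1/8 = 22/79 = pi_W  (ok)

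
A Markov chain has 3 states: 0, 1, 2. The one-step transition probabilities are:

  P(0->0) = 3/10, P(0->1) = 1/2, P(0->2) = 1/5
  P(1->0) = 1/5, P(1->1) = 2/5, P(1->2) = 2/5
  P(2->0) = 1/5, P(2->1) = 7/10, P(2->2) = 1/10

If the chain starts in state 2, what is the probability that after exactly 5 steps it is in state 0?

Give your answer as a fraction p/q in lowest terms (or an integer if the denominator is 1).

Answer: 11111/50000

Derivation:
Computing P^5 by repeated multiplication:
P^1 =
  0: [3/10, 1/2, 1/5]
  1: [1/5, 2/5, 2/5]
  2: [1/5, 7/10, 1/10]
P^2 =
  0: [23/100, 49/100, 7/25]
  1: [11/50, 27/50, 6/25]
  2: [11/50, 9/20, 33/100]
P^3 =
  0: [223/1000, 507/1000, 27/100]
  1: [111/500, 247/500, 71/250]
  2: [111/500, 521/1000, 257/1000]
P^4 =
  0: [2223/10000, 5033/10000, 343/1250]
  1: [1111/5000, 2537/5000, 169/625]
  2: [1111/5000, 4993/10000, 557/2000]
P^5 =
  0: [22223/100000, 10091/20000, 13661/50000]
  1: [11111/50000, 25167/50000, 6861/25000]
  2: [11111/50000, 50577/100000, 27201/100000]

(P^5)[2 -> 0] = 11111/50000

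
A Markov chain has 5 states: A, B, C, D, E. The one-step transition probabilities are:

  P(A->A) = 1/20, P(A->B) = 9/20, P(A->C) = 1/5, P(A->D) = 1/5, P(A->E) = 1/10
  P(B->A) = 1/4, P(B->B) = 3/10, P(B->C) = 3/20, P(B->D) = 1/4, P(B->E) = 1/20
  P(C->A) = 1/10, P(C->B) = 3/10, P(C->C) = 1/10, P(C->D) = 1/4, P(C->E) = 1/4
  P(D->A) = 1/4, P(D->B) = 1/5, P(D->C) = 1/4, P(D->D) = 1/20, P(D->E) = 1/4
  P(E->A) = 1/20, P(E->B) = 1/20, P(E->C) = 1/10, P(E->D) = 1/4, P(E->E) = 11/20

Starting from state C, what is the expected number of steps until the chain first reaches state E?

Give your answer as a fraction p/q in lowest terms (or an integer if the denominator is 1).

Let h_i = expected steps to first reach E from state i.
Boundary: h_E = 0.
First-step equations for the other states:
  h_A = 1 + 1/20*h_A + 9/20*h_B + 1/5*h_C + 1/5*h_D + 1/10*h_E
  h_B = 1 + 1/4*h_A + 3/10*h_B + 3/20*h_C + 1/4*h_D + 1/20*h_E
  h_C = 1 + 1/10*h_A + 3/10*h_B + 1/10*h_C + 1/4*h_D + 1/4*h_E
  h_D = 1 + 1/4*h_A + 1/5*h_B + 1/4*h_C + 1/20*h_D + 1/4*h_E

Substituting h_E = 0 and rearranging gives the linear system (I - Q) h = 1:
  [19/20, -9/20, -1/5, -1/5] . (h_A, h_B, h_C, h_D) = 1
  [-1/4, 7/10, -3/20, -1/4] . (h_A, h_B, h_C, h_D) = 1
  [-1/10, -3/10, 9/10, -1/4] . (h_A, h_B, h_C, h_D) = 1
  [-1/4, -1/5, -1/4, 19/20] . (h_A, h_B, h_C, h_D) = 1

Solving yields:
  h_A = 29135/4063
  h_B = 30405/4063
  h_C = 24795/4063
  h_D = 24870/4063

Starting state is C, so the expected hitting time is h_C = 24795/4063.

Answer: 24795/4063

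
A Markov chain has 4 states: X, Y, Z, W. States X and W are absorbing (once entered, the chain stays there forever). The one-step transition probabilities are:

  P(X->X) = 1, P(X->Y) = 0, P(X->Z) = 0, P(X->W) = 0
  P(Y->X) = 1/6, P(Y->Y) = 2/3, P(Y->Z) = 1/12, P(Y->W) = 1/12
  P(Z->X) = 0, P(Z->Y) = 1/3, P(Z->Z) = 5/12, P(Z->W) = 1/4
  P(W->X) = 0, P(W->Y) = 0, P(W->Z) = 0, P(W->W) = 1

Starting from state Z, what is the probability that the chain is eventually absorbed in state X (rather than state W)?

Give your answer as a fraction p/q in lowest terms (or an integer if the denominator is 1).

Let a_i = P(absorbed in X | start in state i).
Boundary conditions: a_X = 1, a_W = 0.
For each transient state i, a_i = sum_j P(i->j) * a_j:
  a_Y = 1/6*a_X + 2/3*a_Y + 1/12*a_Z + 1/12*a_W
  a_Z = 0*a_X + 1/3*a_Y + 5/12*a_Z + 1/4*a_W

Substituting a_X = 1 and a_W = 0, rearrange to (I - Q) a = r where r[i] = P(i -> X):
  [1/3, -1/12] . (a_Y, a_Z) = 1/6
  [-1/3, 7/12] . (a_Y, a_Z) = 0

Solving yields:
  a_Y = 7/12
  a_Z = 1/3

Starting state is Z, so the absorption probability is a_Z = 1/3.

Answer: 1/3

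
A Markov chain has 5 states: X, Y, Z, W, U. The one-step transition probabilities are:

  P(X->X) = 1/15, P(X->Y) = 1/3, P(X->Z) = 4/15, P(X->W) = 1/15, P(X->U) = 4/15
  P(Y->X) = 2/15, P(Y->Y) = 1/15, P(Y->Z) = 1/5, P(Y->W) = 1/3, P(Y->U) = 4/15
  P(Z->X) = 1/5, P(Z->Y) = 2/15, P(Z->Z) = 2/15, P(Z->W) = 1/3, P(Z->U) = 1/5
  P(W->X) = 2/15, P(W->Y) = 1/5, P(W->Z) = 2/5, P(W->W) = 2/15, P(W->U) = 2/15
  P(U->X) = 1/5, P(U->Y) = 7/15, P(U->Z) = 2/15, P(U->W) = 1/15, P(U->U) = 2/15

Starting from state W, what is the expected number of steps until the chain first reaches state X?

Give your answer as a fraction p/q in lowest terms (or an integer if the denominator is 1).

Let h_i = expected steps to first reach X from state i.
Boundary: h_X = 0.
First-step equations for the other states:
  h_Y = 1 + 2/15*h_X + 1/15*h_Y + 1/5*h_Z + 1/3*h_W + 4/15*h_U
  h_Z = 1 + 1/5*h_X + 2/15*h_Y + 2/15*h_Z + 1/3*h_W + 1/5*h_U
  h_W = 1 + 2/15*h_X + 1/5*h_Y + 2/5*h_Z + 2/15*h_W + 2/15*h_U
  h_U = 1 + 1/5*h_X + 7/15*h_Y + 2/15*h_Z + 1/15*h_W + 2/15*h_U

Substituting h_X = 0 and rearranging gives the linear system (I - Q) h = 1:
  [14/15, -1/5, -1/3, -4/15] . (h_Y, h_Z, h_W, h_U) = 1
  [-2/15, 13/15, -1/3, -1/5] . (h_Y, h_Z, h_W, h_U) = 1
  [-1/5, -2/5, 13/15, -2/15] . (h_Y, h_Z, h_W, h_U) = 1
  [-7/15, -2/15, -1/15, 13/15] . (h_Y, h_Z, h_W, h_U) = 1

Solving yields:
  h_Y = 35535/5719
  h_Z = 33435/5719
  h_W = 35400/5719
  h_U = 4800/817

Starting state is W, so the expected hitting time is h_W = 35400/5719.

Answer: 35400/5719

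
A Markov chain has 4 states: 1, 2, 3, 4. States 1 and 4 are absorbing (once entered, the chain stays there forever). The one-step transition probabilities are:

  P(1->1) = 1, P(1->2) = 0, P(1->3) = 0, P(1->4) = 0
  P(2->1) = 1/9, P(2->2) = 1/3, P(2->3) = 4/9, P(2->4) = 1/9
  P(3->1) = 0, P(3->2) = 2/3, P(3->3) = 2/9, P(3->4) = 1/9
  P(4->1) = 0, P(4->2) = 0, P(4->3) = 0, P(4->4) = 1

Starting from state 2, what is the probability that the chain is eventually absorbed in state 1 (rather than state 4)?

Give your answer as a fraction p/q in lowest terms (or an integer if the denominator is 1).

Answer: 7/18

Derivation:
Let a_i = P(absorbed in 1 | start in state i).
Boundary conditions: a_1 = 1, a_4 = 0.
For each transient state i, a_i = sum_j P(i->j) * a_j:
  a_2 = 1/9*a_1 + 1/3*a_2 + 4/9*a_3 + 1/9*a_4
  a_3 = 0*a_1 + 2/3*a_2 + 2/9*a_3 + 1/9*a_4

Substituting a_1 = 1 and a_4 = 0, rearrange to (I - Q) a = r where r[i] = P(i -> 1):
  [2/3, -4/9] . (a_2, a_3) = 1/9
  [-2/3, 7/9] . (a_2, a_3) = 0

Solving yields:
  a_2 = 7/18
  a_3 = 1/3

Starting state is 2, so the absorption probability is a_2 = 7/18.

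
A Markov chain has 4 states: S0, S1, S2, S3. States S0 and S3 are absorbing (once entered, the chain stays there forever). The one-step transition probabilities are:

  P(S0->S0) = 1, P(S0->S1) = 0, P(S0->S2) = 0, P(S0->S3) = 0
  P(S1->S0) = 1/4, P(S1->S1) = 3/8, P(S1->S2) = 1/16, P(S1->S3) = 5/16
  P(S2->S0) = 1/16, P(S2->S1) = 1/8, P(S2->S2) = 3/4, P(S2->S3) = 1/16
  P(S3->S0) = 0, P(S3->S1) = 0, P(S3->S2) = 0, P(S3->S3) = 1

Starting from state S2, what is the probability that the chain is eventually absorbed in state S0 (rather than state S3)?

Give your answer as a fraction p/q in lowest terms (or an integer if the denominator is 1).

Answer: 9/19

Derivation:
Let a_i = P(absorbed in S0 | start in state i).
Boundary conditions: a_S0 = 1, a_S3 = 0.
For each transient state i, a_i = sum_j P(i->j) * a_j:
  a_S1 = 1/4*a_S0 + 3/8*a_S1 + 1/16*a_S2 + 5/16*a_S3
  a_S2 = 1/16*a_S0 + 1/8*a_S1 + 3/4*a_S2 + 1/16*a_S3

Substituting a_S0 = 1 and a_S3 = 0, rearrange to (I - Q) a = r where r[i] = P(i -> S0):
  [5/8, -1/16] . (a_S1, a_S2) = 1/4
  [-1/8, 1/4] . (a_S1, a_S2) = 1/16

Solving yields:
  a_S1 = 17/38
  a_S2 = 9/19

Starting state is S2, so the absorption probability is a_S2 = 9/19.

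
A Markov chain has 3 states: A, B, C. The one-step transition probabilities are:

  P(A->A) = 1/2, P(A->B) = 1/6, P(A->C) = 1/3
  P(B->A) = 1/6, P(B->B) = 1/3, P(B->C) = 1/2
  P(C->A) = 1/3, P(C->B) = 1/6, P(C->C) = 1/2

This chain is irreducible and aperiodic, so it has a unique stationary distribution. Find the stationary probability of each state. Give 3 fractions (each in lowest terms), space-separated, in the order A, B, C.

Answer: 9/25 1/5 11/25

Derivation:
The stationary distribution satisfies pi = pi * P, i.e.:
  pi_A = 1/2*pi_A + 1/6*pi_B + 1/3*pi_C
  pi_B = 1/6*pi_A + 1/3*pi_B + 1/6*pi_C
  pi_C = 1/3*pi_A + 1/2*pi_B + 1/2*pi_C
with normalization: pi_A + pi_B + pi_C = 1.

Using the first 2 balance equations plus normalization, the linear system A*pi = b is:
  [-1/2, 1/6, 1/3] . pi = 0
  [1/6, -2/3, 1/6] . pi = 0
  [1, 1, 1] . pi = 1

Solving yields:
  pi_A = 9/25
  pi_B = 1/5
  pi_C = 11/25

Verification (pi * P):
  9/25*1/2 + 1/5*1/6 + 11/25*1/3 = 9/25 = pi_A  (ok)
  9/25*1/6 + 1/5*1/3 + 11/25*1/6 = 1/5 = pi_B  (ok)
  9/25*1/3 + 1/5*1/2 + 11/25*1/2 = 11/25 = pi_C  (ok)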